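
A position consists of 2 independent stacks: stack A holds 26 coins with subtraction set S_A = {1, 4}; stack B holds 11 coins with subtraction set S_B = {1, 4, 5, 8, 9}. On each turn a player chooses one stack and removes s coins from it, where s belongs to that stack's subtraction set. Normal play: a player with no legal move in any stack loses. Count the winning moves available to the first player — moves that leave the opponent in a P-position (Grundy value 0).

Stack A, S = {1, 4}:
G(0) = 0
G(1) = mex{0} = 1
G(2) = mex{1} = 0
G(3) = mex{0} = 1
G(4) = mex{1,0} = 2
G(5) = mex{2,1} = 0
G(6) = mex{0,0} = 1
G(7) = mex{1,1} = 0
G(8) = mex{0,2} = 1
G(9) = mex{1,0} = 2
G(10) = mex{2,1} = 0
G(11) = mex{0,0} = 1
G(12) = mex{1,1} = 0
G(13) = mex{0,2} = 1
G(14) = mex{1,0} = 2
G(15) = mex{2,1} = 0
G(16) = mex{0,0} = 1
G(17) = mex{1,1} = 0
G(18) = mex{0,2} = 1
G(19) = mex{1,0} = 2
G(20) = mex{2,1} = 0
G(21) = mex{0,0} = 1
G(22) = mex{1,1} = 0
G(23) = mex{0,2} = 1
G(24) = mex{1,0} = 2
G(25) = mex{2,1} = 0
G(26) = mex{0,0} = 1
G_A(26) = 1.
Stack B, S = {1, 4, 5, 8, 9}:
G(0) = 0
G(1) = mex{0} = 1
G(2) = mex{1} = 0
G(3) = mex{0} = 1
G(4) = mex{1,0} = 2
G(5) = mex{2,1,0} = 3
G(6) = mex{3,0,1} = 2
G(7) = mex{2,1,0} = 3
G(8) = mex{3,2,1,0} = 4
G(9) = mex{4,3,2,1,0} = 5
G(10) = mex{5,2,3,0,1} = 4
G(11) = mex{4,3,2,1,0} = 5
G_B(11) = 5.
Combined Grundy value = 1 ⊕ 5 = 4.
A winning move leaves total XOR = 0, i.e. changes one component's Grundy value g to g ⊕ X where X is the current total.
Stack A: need g' = 1⊕4 = 5. Options: 26−1→G=0, 26−4→G=0. Hits: 0.
Stack B: need g' = 5⊕4 = 1. Options: 11−1→G=4, 11−4→G=3, 11−5→G=2, 11−8→G=1, 11−9→G=0. Hits: 1.

1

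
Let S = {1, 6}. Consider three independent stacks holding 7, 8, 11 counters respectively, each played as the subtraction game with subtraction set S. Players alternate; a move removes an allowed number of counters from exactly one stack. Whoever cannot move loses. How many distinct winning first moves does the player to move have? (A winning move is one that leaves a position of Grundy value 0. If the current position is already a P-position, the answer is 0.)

5

All stacks use S = {1, 6}:
n :  0  1  2  3  4  5  6  7  8  9 10 11
G :  0  1  0  1  0  1  2  0  1  0  1  0
Stack A: G(7) = 0.
Stack B: G(8) = 1.
Stack C: G(11) = 0.
Combined Grundy value = 0 ⊕ 1 ⊕ 0 = 1.
A winning move leaves total XOR = 0, i.e. changes one component's Grundy value g to g ⊕ X where X is the current total.
Stack A: need g' = 0⊕1 = 1. Options: 7−1→G=2, 7−6→G=1. Hits: 1.
Stack B: need g' = 1⊕1 = 0. Options: 8−1→G=0, 8−6→G=0. Hits: 2.
Stack C: need g' = 0⊕1 = 1. Options: 11−1→G=1, 11−6→G=1. Hits: 2.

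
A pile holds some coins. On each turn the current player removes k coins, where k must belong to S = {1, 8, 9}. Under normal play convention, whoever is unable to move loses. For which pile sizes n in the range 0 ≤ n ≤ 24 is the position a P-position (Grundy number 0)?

n :  0  1  2  3  4  5  6  7  8  9 10 11 12 13 14 15 16 17 18 19 20 21 22 23 24
G :  0  1  0  1  0  1  0  1  2  3  2  3  2  3  2  3  0  1  0  1  0  1  0  1  2
P-positions are exactly the n with G(n) = 0.

0, 2, 4, 6, 16, 18, 20, 22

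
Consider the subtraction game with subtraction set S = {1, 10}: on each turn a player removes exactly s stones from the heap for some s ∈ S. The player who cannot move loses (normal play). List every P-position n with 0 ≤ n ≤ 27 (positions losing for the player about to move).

G(0) = 0
G(1) = mex{0} = 1
G(2) = mex{1} = 0
G(3) = mex{0} = 1
G(4) = mex{1} = 0
G(5) = mex{0} = 1
G(6) = mex{1} = 0
G(7) = mex{0} = 1
G(8) = mex{1} = 0
G(9) = mex{0} = 1
G(10) = mex{1,0} = 2
G(11) = mex{2,1} = 0
G(12) = mex{0,0} = 1
G(13) = mex{1,1} = 0
G(14) = mex{0,0} = 1
G(15) = mex{1,1} = 0
G(16) = mex{0,0} = 1
G(17) = mex{1,1} = 0
G(18) = mex{0,0} = 1
G(19) = mex{1,1} = 0
G(20) = mex{0,2} = 1
G(21) = mex{1,0} = 2
G(22) = mex{2,1} = 0
G(23) = mex{0,0} = 1
G(24) = mex{1,1} = 0
G(25) = mex{0,0} = 1
G(26) = mex{1,1} = 0
G(27) = mex{0,0} = 1
P-positions are exactly the n with G(n) = 0.

0, 2, 4, 6, 8, 11, 13, 15, 17, 19, 22, 24, 26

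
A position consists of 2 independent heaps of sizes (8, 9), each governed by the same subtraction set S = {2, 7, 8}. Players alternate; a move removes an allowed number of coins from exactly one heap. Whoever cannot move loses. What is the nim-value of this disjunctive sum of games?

All heaps use S = {2, 7, 8}:
G(0) = 0
G(1) = mex{} = 0
G(2) = mex{0} = 1
G(3) = mex{0} = 1
G(4) = mex{1} = 0
G(5) = mex{1} = 0
G(6) = mex{0} = 1
G(7) = mex{0,0} = 1
G(8) = mex{1,0,0} = 2
G(9) = mex{1,1,0} = 2
Heap A: G(8) = 2.
Heap B: G(9) = 2.
Combined Grundy value = 2 ⊕ 2 = 0.

0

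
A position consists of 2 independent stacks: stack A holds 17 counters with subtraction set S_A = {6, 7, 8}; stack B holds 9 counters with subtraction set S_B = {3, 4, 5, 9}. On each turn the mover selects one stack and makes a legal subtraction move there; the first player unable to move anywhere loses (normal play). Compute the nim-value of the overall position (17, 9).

Stack A, S = {6, 7, 8}:
n :  0  1  2  3  4  5  6  7  8  9 10 11 12 13 14 15 16 17
G :  0  0  0  0  0  0  1  1  1  1  1  1  2  2  0  0  0  0
G_A(17) = 0.
Stack B, S = {3, 4, 5, 9}:
G(0) = 0
G(1) = mex{} = 0
G(2) = mex{} = 0
G(3) = mex{0} = 1
G(4) = mex{0,0} = 1
G(5) = mex{0,0,0} = 1
G(6) = mex{1,0,0} = 2
G(7) = mex{1,1,0} = 2
G(8) = mex{1,1,1} = 0
G(9) = mex{2,1,1,0} = 3
G_B(9) = 3.
Combined Grundy value = 0 ⊕ 3 = 3.

3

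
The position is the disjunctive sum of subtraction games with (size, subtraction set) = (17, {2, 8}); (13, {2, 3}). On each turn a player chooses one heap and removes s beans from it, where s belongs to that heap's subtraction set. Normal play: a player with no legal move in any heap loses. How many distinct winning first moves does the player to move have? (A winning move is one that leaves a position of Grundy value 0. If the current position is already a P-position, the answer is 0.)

0

Heap A, S = {2, 8}:
n :  0  1  2  3  4  5  6  7  8  9 10 11 12 13 14 15 16 17
G :  0  0  1  1  0  0  1  1  2  2  0  0  1  1  0  0  1  1
G_A(17) = 1.
Heap B, S = {2, 3}:
G(0) = 0
G(1) = mex{} = 0
G(2) = mex{0} = 1
G(3) = mex{0,0} = 1
G(4) = mex{1,0} = 2
G(5) = mex{1,1} = 0
G(6) = mex{2,1} = 0
G(7) = mex{0,2} = 1
G(8) = mex{0,0} = 1
G(9) = mex{1,0} = 2
G(10) = mex{1,1} = 0
G(11) = mex{2,1} = 0
G(12) = mex{0,2} = 1
G(13) = mex{0,0} = 1
G_B(13) = 1.
Combined Grundy value = 1 ⊕ 1 = 0.
A winning move leaves total XOR = 0, i.e. changes one component's Grundy value g to g ⊕ X where X is the current total.
Heap A: target g' = 1⊕0 = 1, but every legal move changes the Grundy value (mex property), so 0 moves.
Heap B: target g' = 1⊕0 = 1, but every legal move changes the Grundy value (mex property), so 0 moves.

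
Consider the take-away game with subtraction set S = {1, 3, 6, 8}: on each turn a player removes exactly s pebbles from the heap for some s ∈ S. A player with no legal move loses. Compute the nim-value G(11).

n :  0  1  2  3  4  5  6  7  8  9 10 11
G :  0  1  0  1  0  1  2  3  2  0  1  0

0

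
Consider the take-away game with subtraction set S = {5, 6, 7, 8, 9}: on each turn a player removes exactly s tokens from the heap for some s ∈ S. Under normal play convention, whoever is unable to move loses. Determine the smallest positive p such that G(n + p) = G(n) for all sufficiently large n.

14

G(0) = 0
G(1) = mex{} = 0
G(2) = mex{} = 0
G(3) = mex{} = 0
G(4) = mex{} = 0
G(5) = mex{0} = 1
G(6) = mex{0,0} = 1
G(7) = mex{0,0,0} = 1
G(8) = mex{0,0,0,0} = 1
G(9) = mex{0,0,0,0,0} = 1
G(10) = mex{1,0,0,0,0} = 2
G(11) = mex{1,1,0,0,0} = 2
G(12) = mex{1,1,1,0,0} = 2
G(13) = mex{1,1,1,1,0} = 2
G(14) = mex{1,1,1,1,1} = 0
G(15) = mex{2,1,1,1,1} = 0
G(16) = mex{2,2,1,1,1} = 0
G(17) = mex{2,2,2,1,1} = 0
G(18) = mex{2,2,2,2,1} = 0
G(19) = mex{0,2,2,2,2} = 1
G(20) = mex{0,0,2,2,2} = 1
G(21) = mex{0,0,0,2,2} = 1
G(22) = mex{0,0,0,0,2} = 1
G(23) = mex{0,0,0,0,0} = 1
G(24) = mex{1,0,0,0,0} = 2
G(25) = mex{1,1,0,0,0} = 2
G(26) = mex{1,1,1,0,0} = 2
G(27) = mex{1,1,1,1,0} = 2
G(28) = mex{1,1,1,1,1} = 0
G(29) = mex{2,1,1,1,1} = 0
G(n+14) = G(n) holds for n = 0,…,8 (a full window of length max(S) = 9), so the sequence is purely periodic with period 14.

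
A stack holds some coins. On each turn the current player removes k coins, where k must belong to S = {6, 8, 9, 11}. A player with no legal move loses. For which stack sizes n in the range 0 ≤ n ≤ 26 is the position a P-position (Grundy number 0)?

0, 1, 2, 3, 4, 5, 17, 18, 19, 20, 21, 22

G(0) = 0
G(1) = mex{} = 0
G(2) = mex{} = 0
G(3) = mex{} = 0
G(4) = mex{} = 0
G(5) = mex{} = 0
G(6) = mex{0} = 1
G(7) = mex{0} = 1
G(8) = mex{0,0} = 1
G(9) = mex{0,0,0} = 1
G(10) = mex{0,0,0} = 1
G(11) = mex{0,0,0,0} = 1
G(12) = mex{1,0,0,0} = 2
G(13) = mex{1,0,0,0} = 2
G(14) = mex{1,1,0,0} = 2
G(15) = mex{1,1,1,0} = 2
G(16) = mex{1,1,1,0} = 2
G(17) = mex{1,1,1,1} = 0
G(18) = mex{2,1,1,1} = 0
G(19) = mex{2,1,1,1} = 0
G(20) = mex{2,2,1,1} = 0
G(21) = mex{2,2,2,1} = 0
G(22) = mex{2,2,2,1} = 0
G(23) = mex{0,2,2,2} = 1
G(24) = mex{0,2,2,2} = 1
G(25) = mex{0,0,2,2} = 1
G(26) = mex{0,0,0,2} = 1
P-positions are exactly the n with G(n) = 0.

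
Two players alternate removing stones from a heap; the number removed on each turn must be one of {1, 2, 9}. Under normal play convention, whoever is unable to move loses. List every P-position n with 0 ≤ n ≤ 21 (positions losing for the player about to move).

0, 3, 6, 10, 13, 16, 20

G(0) = 0
G(1) = mex{0} = 1
G(2) = mex{1,0} = 2
G(3) = mex{2,1} = 0
G(4) = mex{0,2} = 1
G(5) = mex{1,0} = 2
G(6) = mex{2,1} = 0
G(7) = mex{0,2} = 1
G(8) = mex{1,0} = 2
G(9) = mex{2,1,0} = 3
G(10) = mex{3,2,1} = 0
G(11) = mex{0,3,2} = 1
G(12) = mex{1,0,0} = 2
G(13) = mex{2,1,1} = 0
G(14) = mex{0,2,2} = 1
G(15) = mex{1,0,0} = 2
G(16) = mex{2,1,1} = 0
G(17) = mex{0,2,2} = 1
G(18) = mex{1,0,3} = 2
G(19) = mex{2,1,0} = 3
G(20) = mex{3,2,1} = 0
G(21) = mex{0,3,2} = 1
P-positions are exactly the n with G(n) = 0.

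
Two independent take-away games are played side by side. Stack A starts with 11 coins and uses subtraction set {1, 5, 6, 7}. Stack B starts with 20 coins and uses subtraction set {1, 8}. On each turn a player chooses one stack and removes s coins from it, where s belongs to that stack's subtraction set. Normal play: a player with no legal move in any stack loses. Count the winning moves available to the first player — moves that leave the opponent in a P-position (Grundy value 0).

Stack A, S = {1, 5, 6, 7}:
G(0) = 0
G(1) = mex{0} = 1
G(2) = mex{1} = 0
G(3) = mex{0} = 1
G(4) = mex{1} = 0
G(5) = mex{0,0} = 1
G(6) = mex{1,1,0} = 2
G(7) = mex{2,0,1,0} = 3
G(8) = mex{3,1,0,1} = 2
G(9) = mex{2,0,1,0} = 3
G(10) = mex{3,1,0,1} = 2
G(11) = mex{2,2,1,0} = 3
G_A(11) = 3.
Stack B, S = {1, 8}:
n :  0  1  2  3  4  5  6  7  8  9 10 11 12 13 14 15 16 17 18 19 20
G :  0  1  0  1  0  1  0  1  2  0  1  0  1  0  1  0  1  2  0  1  0
G_B(20) = 0.
Combined Grundy value = 3 ⊕ 0 = 3.
A winning move leaves total XOR = 0, i.e. changes one component's Grundy value g to g ⊕ X where X is the current total.
Stack A: need g' = 3⊕3 = 0. Options: 11−1→G=2, 11−5→G=2, 11−6→G=1, 11−7→G=0. Hits: 1.
Stack B: need g' = 0⊕3 = 3. Options: 20−1→G=1, 20−8→G=1. Hits: 0.

1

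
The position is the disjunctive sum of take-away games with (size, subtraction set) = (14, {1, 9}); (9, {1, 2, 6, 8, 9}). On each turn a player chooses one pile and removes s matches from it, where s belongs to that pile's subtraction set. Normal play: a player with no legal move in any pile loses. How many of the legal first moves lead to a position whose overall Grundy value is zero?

3

Pile A, S = {1, 9}:
G(0) = 0
G(1) = mex{0} = 1
G(2) = mex{1} = 0
G(3) = mex{0} = 1
G(4) = mex{1} = 0
G(5) = mex{0} = 1
G(6) = mex{1} = 0
G(7) = mex{0} = 1
G(8) = mex{1} = 0
G(9) = mex{0,0} = 1
G(10) = mex{1,1} = 0
G(11) = mex{0,0} = 1
G(12) = mex{1,1} = 0
G(13) = mex{0,0} = 1
G(14) = mex{1,1} = 0
G_A(14) = 0.
Pile B, S = {1, 2, 6, 8, 9}:
G(0) = 0
G(1) = mex{0} = 1
G(2) = mex{1,0} = 2
G(3) = mex{2,1} = 0
G(4) = mex{0,2} = 1
G(5) = mex{1,0} = 2
G(6) = mex{2,1,0} = 3
G(7) = mex{3,2,1} = 0
G(8) = mex{0,3,2,0} = 1
G(9) = mex{1,0,0,1,0} = 2
G_B(9) = 2.
Combined Grundy value = 0 ⊕ 2 = 2.
A winning move leaves total XOR = 0, i.e. changes one component's Grundy value g to g ⊕ X where X is the current total.
Pile A: need g' = 0⊕2 = 2. Options: 14−1→G=1, 14−9→G=1. Hits: 0.
Pile B: need g' = 2⊕2 = 0. Options: 9−1→G=1, 9−2→G=0, 9−6→G=0, 9−8→G=1, 9−9→G=0. Hits: 3.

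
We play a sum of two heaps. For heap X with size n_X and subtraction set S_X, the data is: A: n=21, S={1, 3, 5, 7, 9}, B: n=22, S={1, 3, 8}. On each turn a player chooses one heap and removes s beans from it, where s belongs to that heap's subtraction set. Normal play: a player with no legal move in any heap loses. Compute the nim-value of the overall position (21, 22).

1

Heap A, S = {1, 3, 5, 7, 9}:
G(0) = 0
G(1) = mex{0} = 1
G(2) = mex{1} = 0
G(3) = mex{0,0} = 1
G(4) = mex{1,1} = 0
G(5) = mex{0,0,0} = 1
G(6) = mex{1,1,1} = 0
G(7) = mex{0,0,0,0} = 1
G(8) = mex{1,1,1,1} = 0
G(9) = mex{0,0,0,0,0} = 1
G(10) = mex{1,1,1,1,1} = 0
G(11) = mex{0,0,0,0,0} = 1
G(12) = mex{1,1,1,1,1} = 0
G(13) = mex{0,0,0,0,0} = 1
G(14) = mex{1,1,1,1,1} = 0
G(15) = mex{0,0,0,0,0} = 1
G(16) = mex{1,1,1,1,1} = 0
G(17) = mex{0,0,0,0,0} = 1
G(18) = mex{1,1,1,1,1} = 0
G(19) = mex{0,0,0,0,0} = 1
G(20) = mex{1,1,1,1,1} = 0
G(21) = mex{0,0,0,0,0} = 1
G_A(21) = 1.
Heap B, S = {1, 3, 8}:
n :  0  1  2  3  4  5  6  7  8  9 10 11 12 13 14 15 16 17 18 19 20 21 22
G :  0  1  0  1  0  1  0  1  2  3  2  0  1  0  1  0  1  0  1  2  3  2  0
G_B(22) = 0.
Combined Grundy value = 1 ⊕ 0 = 1.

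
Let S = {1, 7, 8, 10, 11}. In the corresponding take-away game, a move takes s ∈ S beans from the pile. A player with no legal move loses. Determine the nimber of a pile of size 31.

G(0) = 0
G(1) = mex{0} = 1
G(2) = mex{1} = 0
G(3) = mex{0} = 1
G(4) = mex{1} = 0
G(5) = mex{0} = 1
G(6) = mex{1} = 0
G(7) = mex{0,0} = 1
G(8) = mex{1,1,0} = 2
G(9) = mex{2,0,1} = 3
G(10) = mex{3,1,0,0} = 2
G(11) = mex{2,0,1,1,0} = 3
G(12) = mex{3,1,0,0,1} = 2
G(13) = mex{2,0,1,1,0} = 3
G(14) = mex{3,1,0,0,1} = 2
G(15) = mex{2,2,1,1,0} = 3
G(16) = mex{3,3,2,0,1} = 4
G(17) = mex{4,2,3,1,0} = 5
G(18) = mex{5,3,2,2,1} = 0
G(19) = mex{0,2,3,3,2} = 1
G(20) = mex{1,3,2,2,3} = 0
G(21) = mex{0,2,3,3,2} = 1
G(22) = mex{1,3,2,2,3} = 0
G(23) = mex{0,4,3,3,2} = 1
G(24) = mex{1,5,4,2,3} = 0
G(25) = mex{0,0,5,3,2} = 1
G(26) = mex{1,1,0,4,3} = 2
G(27) = mex{2,0,1,5,4} = 3
G(28) = mex{3,1,0,0,5} = 2
G(29) = mex{2,0,1,1,0} = 3
G(30) = mex{3,1,0,0,1} = 2
G(31) = mex{2,0,1,1,0} = 3

3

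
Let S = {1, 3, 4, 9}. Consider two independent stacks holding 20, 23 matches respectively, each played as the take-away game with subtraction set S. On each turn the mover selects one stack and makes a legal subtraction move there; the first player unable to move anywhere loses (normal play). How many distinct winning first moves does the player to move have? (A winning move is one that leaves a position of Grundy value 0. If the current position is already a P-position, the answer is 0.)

All stacks use S = {1, 3, 4, 9}:
n :  0  1  2  3  4  5  6  7  8  9 10 11 12 13 14 15 16 17 18 19 20 21 22 23
G :  0  1  0  1  2  3  2  0  1  4  3  2  0  1  0  1  2  3  2  0  1  4  3  2
Stack A: G(20) = 1.
Stack B: G(23) = 2.
Combined Grundy value = 1 ⊕ 2 = 3.
A winning move leaves total XOR = 0, i.e. changes one component's Grundy value g to g ⊕ X where X is the current total.
Stack A: need g' = 1⊕3 = 2. Options: 20−1→G=0, 20−3→G=3, 20−4→G=2, 20−9→G=2. Hits: 2.
Stack B: need g' = 2⊕3 = 1. Options: 23−1→G=3, 23−3→G=1, 23−4→G=0, 23−9→G=0. Hits: 1.

3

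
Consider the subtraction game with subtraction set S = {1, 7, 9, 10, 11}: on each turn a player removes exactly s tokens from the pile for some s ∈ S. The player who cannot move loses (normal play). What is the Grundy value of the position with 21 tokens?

1

G(0) = 0
G(1) = mex{0} = 1
G(2) = mex{1} = 0
G(3) = mex{0} = 1
G(4) = mex{1} = 0
G(5) = mex{0} = 1
G(6) = mex{1} = 0
G(7) = mex{0,0} = 1
G(8) = mex{1,1} = 0
G(9) = mex{0,0,0} = 1
G(10) = mex{1,1,1,0} = 2
G(11) = mex{2,0,0,1,0} = 3
G(12) = mex{3,1,1,0,1} = 2
G(13) = mex{2,0,0,1,0} = 3
G(14) = mex{3,1,1,0,1} = 2
G(15) = mex{2,0,0,1,0} = 3
G(16) = mex{3,1,1,0,1} = 2
G(17) = mex{2,2,0,1,0} = 3
G(18) = mex{3,3,1,0,1} = 2
G(19) = mex{2,2,2,1,0} = 3
G(20) = mex{3,3,3,2,1} = 0
G(21) = mex{0,2,2,3,2} = 1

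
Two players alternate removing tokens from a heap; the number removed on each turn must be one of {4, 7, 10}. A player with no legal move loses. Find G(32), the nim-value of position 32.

n :  0  1  2  3  4  5  6  7  8  9 10 11 12 13 14 15 16 17 18 19 20 21 22 23 24 25 26 27 28 29 30 31 32
G :  0  0  0  0  1  1  1  1  2  2  2  2  3  3  0  0  0  0  1  1  1  1  2  2  2  2  3  3  0  0  0  0  1

1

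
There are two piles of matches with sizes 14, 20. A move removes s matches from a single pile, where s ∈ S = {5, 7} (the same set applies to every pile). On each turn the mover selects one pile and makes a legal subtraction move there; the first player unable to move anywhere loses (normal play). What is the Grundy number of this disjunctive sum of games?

All piles use S = {5, 7}:
n :  0  1  2  3  4  5  6  7  8  9 10 11 12 13 14 15 16 17 18 19 20
G :  0  0  0  0  0  1  1  1  1  1  2  2  0  0  0  0  0  1  1  1  1
Pile A: G(14) = 0.
Pile B: G(20) = 1.
Combined Grundy value = 0 ⊕ 1 = 1.

1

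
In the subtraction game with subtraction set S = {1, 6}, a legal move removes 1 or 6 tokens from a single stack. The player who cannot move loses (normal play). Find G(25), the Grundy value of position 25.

0

G(0) = 0
G(1) = mex{0} = 1
G(2) = mex{1} = 0
G(3) = mex{0} = 1
G(4) = mex{1} = 0
G(5) = mex{0} = 1
G(6) = mex{1,0} = 2
G(7) = mex{2,1} = 0
G(8) = mex{0,0} = 1
G(9) = mex{1,1} = 0
G(10) = mex{0,0} = 1
G(11) = mex{1,1} = 0
G(12) = mex{0,2} = 1
G(13) = mex{1,0} = 2
G(14) = mex{2,1} = 0
G(15) = mex{0,0} = 1
G(16) = mex{1,1} = 0
G(17) = mex{0,0} = 1
G(18) = mex{1,1} = 0
G(19) = mex{0,2} = 1
G(20) = mex{1,0} = 2
G(21) = mex{2,1} = 0
G(22) = mex{0,0} = 1
G(23) = mex{1,1} = 0
G(24) = mex{0,0} = 1
G(25) = mex{1,1} = 0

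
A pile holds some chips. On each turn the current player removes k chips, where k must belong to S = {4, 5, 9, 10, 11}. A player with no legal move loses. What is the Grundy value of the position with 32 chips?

G(0) = 0
G(1) = mex{} = 0
G(2) = mex{} = 0
G(3) = mex{} = 0
G(4) = mex{0} = 1
G(5) = mex{0,0} = 1
G(6) = mex{0,0} = 1
G(7) = mex{0,0} = 1
G(8) = mex{1,0} = 2
G(9) = mex{1,1,0} = 2
G(10) = mex{1,1,0,0} = 2
G(11) = mex{1,1,0,0,0} = 2
G(12) = mex{2,1,0,0,0} = 3
G(13) = mex{2,2,1,0,0} = 3
G(14) = mex{2,2,1,1,0} = 3
G(15) = mex{2,2,1,1,1} = 0
G(16) = mex{3,2,1,1,1} = 0
G(17) = mex{3,3,2,1,1} = 0
G(18) = mex{3,3,2,2,1} = 0
G(19) = mex{0,3,2,2,2} = 1
G(20) = mex{0,0,2,2,2} = 1
G(21) = mex{0,0,3,2,2} = 1
G(22) = mex{0,0,3,3,2} = 1
G(23) = mex{1,0,3,3,3} = 2
G(24) = mex{1,1,0,3,3} = 2
G(25) = mex{1,1,0,0,3} = 2
G(26) = mex{1,1,0,0,0} = 2
G(27) = mex{2,1,0,0,0} = 3
G(28) = mex{2,2,1,0,0} = 3
G(29) = mex{2,2,1,1,0} = 3
G(30) = mex{2,2,1,1,1} = 0
G(31) = mex{3,2,1,1,1} = 0
G(32) = mex{3,3,2,1,1} = 0

0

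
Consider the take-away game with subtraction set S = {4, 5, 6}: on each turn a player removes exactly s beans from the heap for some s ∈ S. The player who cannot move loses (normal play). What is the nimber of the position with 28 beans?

G(0) = 0
G(1) = mex{} = 0
G(2) = mex{} = 0
G(3) = mex{} = 0
G(4) = mex{0} = 1
G(5) = mex{0,0} = 1
G(6) = mex{0,0,0} = 1
G(7) = mex{0,0,0} = 1
G(8) = mex{1,0,0} = 2
G(9) = mex{1,1,0} = 2
G(10) = mex{1,1,1} = 0
G(11) = mex{1,1,1} = 0
G(12) = mex{2,1,1} = 0
G(13) = mex{2,2,1} = 0
G(14) = mex{0,2,2} = 1
G(15) = mex{0,0,2} = 1
G(16) = mex{0,0,0} = 1
G(17) = mex{0,0,0} = 1
G(18) = mex{1,0,0} = 2
G(19) = mex{1,1,0} = 2
G(20) = mex{1,1,1} = 0
G(21) = mex{1,1,1} = 0
G(22) = mex{2,1,1} = 0
G(23) = mex{2,2,1} = 0
G(24) = mex{0,2,2} = 1
G(25) = mex{0,0,2} = 1
G(26) = mex{0,0,0} = 1
G(27) = mex{0,0,0} = 1
G(28) = mex{1,0,0} = 2

2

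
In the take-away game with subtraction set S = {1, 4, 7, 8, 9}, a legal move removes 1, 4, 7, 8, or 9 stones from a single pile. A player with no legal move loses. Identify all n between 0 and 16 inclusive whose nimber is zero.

n :  0  1  2  3  4  5  6  7  8  9 10 11 12 13 14 15 16
G :  0  1  0  1  2  0  1  2  3  2  3  4  5  3  4  0  1
P-positions are exactly the n with G(n) = 0.

0, 2, 5, 15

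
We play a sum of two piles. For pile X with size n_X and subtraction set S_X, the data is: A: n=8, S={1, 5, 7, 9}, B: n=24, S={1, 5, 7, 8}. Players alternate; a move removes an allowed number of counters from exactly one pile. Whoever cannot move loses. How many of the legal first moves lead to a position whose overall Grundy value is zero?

Pile A, S = {1, 5, 7, 9}:
n : 0 1 2 3 4 5 6 7 8
G : 0 1 0 1 0 1 0 1 0
G_A(8) = 0.
Pile B, S = {1, 5, 7, 8}:
n :  0  1  2  3  4  5  6  7  8  9 10 11 12 13 14 15 16 17 18 19 20 21 22 23 24
G :  0  1  0  1  0  1  0  1  2  3  2  3  2  3  2  0  1  0  1  0  1  0  1  2  3
G_B(24) = 3.
Combined Grundy value = 0 ⊕ 3 = 3.
A winning move leaves total XOR = 0, i.e. changes one component's Grundy value g to g ⊕ X where X is the current total.
Pile A: need g' = 0⊕3 = 3. Options: 8−1→G=1, 8−5→G=1, 8−7→G=1. Hits: 0.
Pile B: need g' = 3⊕3 = 0. Options: 24−1→G=2, 24−5→G=0, 24−7→G=0, 24−8→G=1. Hits: 2.

2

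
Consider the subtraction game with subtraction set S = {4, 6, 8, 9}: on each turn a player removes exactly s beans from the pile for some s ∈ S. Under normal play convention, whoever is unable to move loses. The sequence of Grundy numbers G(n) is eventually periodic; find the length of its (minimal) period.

G(0) = 0
G(1) = mex{} = 0
G(2) = mex{} = 0
G(3) = mex{} = 0
G(4) = mex{0} = 1
G(5) = mex{0} = 1
G(6) = mex{0,0} = 1
G(7) = mex{0,0} = 1
G(8) = mex{1,0,0} = 2
G(9) = mex{1,0,0,0} = 2
G(10) = mex{1,1,0,0} = 2
G(11) = mex{1,1,0,0} = 2
G(12) = mex{2,1,1,0} = 3
G(13) = mex{2,1,1,1} = 0
G(14) = mex{2,2,1,1} = 0
G(15) = mex{2,2,1,1} = 0
G(16) = mex{3,2,2,1} = 0
G(17) = mex{0,2,2,2} = 1
G(18) = mex{0,3,2,2} = 1
G(19) = mex{0,0,2,2} = 1
G(20) = mex{0,0,3,2} = 1
G(21) = mex{1,0,0,3} = 2
G(22) = mex{1,0,0,0} = 2
G(23) = mex{1,1,0,0} = 2
G(24) = mex{1,1,0,0} = 2
G(25) = mex{2,1,1,0} = 3
G(26) = mex{2,1,1,1} = 0
G(27) = mex{2,2,1,1} = 0
G(n+13) = G(n) holds for n = 0,…,8 (a full window of length max(S) = 9), so the sequence is purely periodic with period 13.

13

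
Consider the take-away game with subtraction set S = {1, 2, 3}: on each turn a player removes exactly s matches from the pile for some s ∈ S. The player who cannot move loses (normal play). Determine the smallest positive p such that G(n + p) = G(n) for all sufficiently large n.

4

G(0) = 0
G(1) = mex{0} = 1
G(2) = mex{1,0} = 2
G(3) = mex{2,1,0} = 3
G(4) = mex{3,2,1} = 0
G(5) = mex{0,3,2} = 1
G(6) = mex{1,0,3} = 2
G(7) = mex{2,1,0} = 3
G(8) = mex{3,2,1} = 0
G(9) = mex{0,3,2} = 1
G(10) = mex{1,0,3} = 2
G(11) = mex{2,1,0} = 3
G(12) = mex{3,2,1} = 0
G(13) = mex{0,3,2} = 1
G(14) = mex{1,0,3} = 2
G(n+4) = G(n) holds for n = 0,…,2 (a full window of length max(S) = 3), so the sequence is purely periodic with period 4.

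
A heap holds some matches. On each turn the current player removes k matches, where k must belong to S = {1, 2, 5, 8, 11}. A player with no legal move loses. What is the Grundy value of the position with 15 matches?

G(0) = 0
G(1) = mex{0} = 1
G(2) = mex{1,0} = 2
G(3) = mex{2,1} = 0
G(4) = mex{0,2} = 1
G(5) = mex{1,0,0} = 2
G(6) = mex{2,1,1} = 0
G(7) = mex{0,2,2} = 1
G(8) = mex{1,0,0,0} = 2
G(9) = mex{2,1,1,1} = 0
G(10) = mex{0,2,2,2} = 1
G(11) = mex{1,0,0,0,0} = 2
G(12) = mex{2,1,1,1,1} = 0
G(13) = mex{0,2,2,2,2} = 1
G(14) = mex{1,0,0,0,0} = 2
G(15) = mex{2,1,1,1,1} = 0

0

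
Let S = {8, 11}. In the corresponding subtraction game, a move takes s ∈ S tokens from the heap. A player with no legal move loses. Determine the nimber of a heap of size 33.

G(0) = 0
G(1) = mex{} = 0
G(2) = mex{} = 0
G(3) = mex{} = 0
G(4) = mex{} = 0
G(5) = mex{} = 0
G(6) = mex{} = 0
G(7) = mex{} = 0
G(8) = mex{0} = 1
G(9) = mex{0} = 1
G(10) = mex{0} = 1
G(11) = mex{0,0} = 1
G(12) = mex{0,0} = 1
G(13) = mex{0,0} = 1
G(14) = mex{0,0} = 1
G(15) = mex{0,0} = 1
G(16) = mex{1,0} = 2
G(17) = mex{1,0} = 2
G(18) = mex{1,0} = 2
G(19) = mex{1,1} = 0
G(20) = mex{1,1} = 0
G(21) = mex{1,1} = 0
G(22) = mex{1,1} = 0
G(23) = mex{1,1} = 0
G(24) = mex{2,1} = 0
G(25) = mex{2,1} = 0
G(26) = mex{2,1} = 0
G(27) = mex{0,2} = 1
G(28) = mex{0,2} = 1
G(29) = mex{0,2} = 1
G(30) = mex{0,0} = 1
G(31) = mex{0,0} = 1
G(32) = mex{0,0} = 1
G(33) = mex{0,0} = 1

1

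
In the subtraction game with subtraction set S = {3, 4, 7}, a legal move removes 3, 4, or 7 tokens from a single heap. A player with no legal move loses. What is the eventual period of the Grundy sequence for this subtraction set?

G(0) = 0
G(1) = mex{} = 0
G(2) = mex{} = 0
G(3) = mex{0} = 1
G(4) = mex{0,0} = 1
G(5) = mex{0,0} = 1
G(6) = mex{1,0} = 2
G(7) = mex{1,1,0} = 2
G(8) = mex{1,1,0} = 2
G(9) = mex{2,1,0} = 3
G(10) = mex{2,2,1} = 0
G(11) = mex{2,2,1} = 0
G(12) = mex{3,2,1} = 0
G(13) = mex{0,3,2} = 1
G(14) = mex{0,0,2} = 1
G(15) = mex{0,0,2} = 1
G(16) = mex{1,0,3} = 2
G(17) = mex{1,1,0} = 2
G(18) = mex{1,1,0} = 2
G(19) = mex{2,1,0} = 3
G(20) = mex{2,2,1} = 0
G(21) = mex{2,2,1} = 0
G(n+10) = G(n) holds for n = 0,…,6 (a full window of length max(S) = 7), so the sequence is purely periodic with period 10.

10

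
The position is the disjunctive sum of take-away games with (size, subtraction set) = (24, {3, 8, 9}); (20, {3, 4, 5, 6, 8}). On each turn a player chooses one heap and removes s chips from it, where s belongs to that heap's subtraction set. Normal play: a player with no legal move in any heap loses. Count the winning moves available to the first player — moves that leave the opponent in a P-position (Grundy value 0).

1

Heap A, S = {3, 8, 9}:
G(0) = 0
G(1) = mex{} = 0
G(2) = mex{} = 0
G(3) = mex{0} = 1
G(4) = mex{0} = 1
G(5) = mex{0} = 1
G(6) = mex{1} = 0
G(7) = mex{1} = 0
G(8) = mex{1,0} = 2
G(9) = mex{0,0,0} = 1
G(10) = mex{0,0,0} = 1
G(11) = mex{2,1,0} = 3
G(12) = mex{1,1,1} = 0
G(13) = mex{1,1,1} = 0
G(14) = mex{3,0,1} = 2
G(15) = mex{0,0,0} = 1
G(16) = mex{0,2,0} = 1
G(17) = mex{2,1,2} = 0
G(18) = mex{1,1,1} = 0
G(19) = mex{1,3,1} = 0
G(20) = mex{0,0,3} = 1
G(21) = mex{0,0,0} = 1
G(22) = mex{0,2,0} = 1
G(23) = mex{1,1,2} = 0
G(24) = mex{1,1,1} = 0
G_A(24) = 0.
Heap B, S = {3, 4, 5, 6, 8}:
n :  0  1  2  3  4  5  6  7  8  9 10 11 12 13 14 15 16 17 18 19 20
G :  0  0  0  1  1  1  2  2  2  3  3  0  0  0  1  1  1  2  2  2  3
G_B(20) = 3.
Combined Grundy value = 0 ⊕ 3 = 3.
A winning move leaves total XOR = 0, i.e. changes one component's Grundy value g to g ⊕ X where X is the current total.
Heap A: need g' = 0⊕3 = 3. Options: 24−3→G=1, 24−8→G=1, 24−9→G=1. Hits: 0.
Heap B: need g' = 3⊕3 = 0. Options: 20−3→G=2, 20−4→G=1, 20−5→G=1, 20−6→G=1, 20−8→G=0. Hits: 1.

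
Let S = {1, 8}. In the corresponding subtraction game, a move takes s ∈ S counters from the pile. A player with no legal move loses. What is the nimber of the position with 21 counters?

1

n :  0  1  2  3  4  5  6  7  8  9 10 11 12 13 14 15 16 17 18 19 20 21
G :  0  1  0  1  0  1  0  1  2  0  1  0  1  0  1  0  1  2  0  1  0  1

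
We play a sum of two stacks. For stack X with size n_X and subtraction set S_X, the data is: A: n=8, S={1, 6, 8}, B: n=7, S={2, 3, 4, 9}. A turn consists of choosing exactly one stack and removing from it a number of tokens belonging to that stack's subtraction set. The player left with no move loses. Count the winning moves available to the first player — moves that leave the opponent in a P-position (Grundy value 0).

Stack A, S = {1, 6, 8}:
G(0) = 0
G(1) = mex{0} = 1
G(2) = mex{1} = 0
G(3) = mex{0} = 1
G(4) = mex{1} = 0
G(5) = mex{0} = 1
G(6) = mex{1,0} = 2
G(7) = mex{2,1} = 0
G(8) = mex{0,0,0} = 1
G_A(8) = 1.
Stack B, S = {2, 3, 4, 9}:
n : 0 1 2 3 4 5 6 7
G : 0 0 1 1 2 2 0 0
G_B(7) = 0.
Combined Grundy value = 1 ⊕ 0 = 1.
A winning move leaves total XOR = 0, i.e. changes one component's Grundy value g to g ⊕ X where X is the current total.
Stack A: need g' = 1⊕1 = 0. Options: 8−1→G=0, 8−6→G=0, 8−8→G=0. Hits: 3.
Stack B: need g' = 0⊕1 = 1. Options: 7−2→G=2, 7−3→G=2, 7−4→G=1. Hits: 1.

4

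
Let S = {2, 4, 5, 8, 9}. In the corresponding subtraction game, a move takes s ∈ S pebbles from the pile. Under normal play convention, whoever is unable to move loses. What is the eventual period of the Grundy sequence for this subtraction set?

G(0) = 0
G(1) = mex{} = 0
G(2) = mex{0} = 1
G(3) = mex{0} = 1
G(4) = mex{1,0} = 2
G(5) = mex{1,0,0} = 2
G(6) = mex{2,1,0} = 3
G(7) = mex{2,1,1} = 0
G(8) = mex{3,2,1,0} = 4
G(9) = mex{0,2,2,0,0} = 1
G(10) = mex{4,3,2,1,0} = 5
G(11) = mex{1,0,3,1,1} = 2
G(12) = mex{5,4,0,2,1} = 3
G(13) = mex{2,1,4,2,2} = 0
G(14) = mex{3,5,1,3,2} = 0
G(15) = mex{0,2,5,0,3} = 1
G(16) = mex{0,3,2,4,0} = 1
G(17) = mex{1,0,3,1,4} = 2
G(18) = mex{1,0,0,5,1} = 2
G(19) = mex{2,1,0,2,5} = 3
G(20) = mex{2,1,1,3,2} = 0
G(21) = mex{3,2,1,0,3} = 4
G(22) = mex{0,2,2,0,0} = 1
G(23) = mex{4,3,2,1,0} = 5
G(24) = mex{1,0,3,1,1} = 2
G(25) = mex{5,4,0,2,1} = 3
G(26) = mex{2,1,4,2,2} = 0
G(27) = mex{3,5,1,3,2} = 0
G(n+13) = G(n) holds for n = 0,…,8 (a full window of length max(S) = 9), so the sequence is purely periodic with period 13.

13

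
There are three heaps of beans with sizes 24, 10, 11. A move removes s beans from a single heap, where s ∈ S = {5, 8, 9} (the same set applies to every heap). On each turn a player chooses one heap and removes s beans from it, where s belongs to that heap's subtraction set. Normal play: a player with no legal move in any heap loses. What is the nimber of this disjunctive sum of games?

All heaps use S = {5, 8, 9}:
G(0) = 0
G(1) = mex{} = 0
G(2) = mex{} = 0
G(3) = mex{} = 0
G(4) = mex{} = 0
G(5) = mex{0} = 1
G(6) = mex{0} = 1
G(7) = mex{0} = 1
G(8) = mex{0,0} = 1
G(9) = mex{0,0,0} = 1
G(10) = mex{1,0,0} = 2
G(11) = mex{1,0,0} = 2
G(12) = mex{1,0,0} = 2
G(13) = mex{1,1,0} = 2
G(14) = mex{1,1,1} = 0
G(15) = mex{2,1,1} = 0
G(16) = mex{2,1,1} = 0
G(17) = mex{2,1,1} = 0
G(18) = mex{2,2,1} = 0
G(19) = mex{0,2,2} = 1
G(20) = mex{0,2,2} = 1
G(21) = mex{0,2,2} = 1
G(22) = mex{0,0,2} = 1
G(23) = mex{0,0,0} = 1
G(24) = mex{1,0,0} = 2
Heap A: G(24) = 2.
Heap B: G(10) = 2.
Heap C: G(11) = 2.
Combined Grundy value = 2 ⊕ 2 ⊕ 2 = 2.

2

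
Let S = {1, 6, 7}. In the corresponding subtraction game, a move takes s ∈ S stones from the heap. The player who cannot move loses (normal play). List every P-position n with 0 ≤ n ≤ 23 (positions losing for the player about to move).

0, 2, 4, 12, 14, 16

n :  0  1  2  3  4  5  6  7  8  9 10 11 12 13 14 15 16 17 18 19 20 21 22 23
G :  0  1  0  1  0  1  2  3  2  3  2  3  0  1  0  1  0  1  2  3  2  3  2  3
P-positions are exactly the n with G(n) = 0.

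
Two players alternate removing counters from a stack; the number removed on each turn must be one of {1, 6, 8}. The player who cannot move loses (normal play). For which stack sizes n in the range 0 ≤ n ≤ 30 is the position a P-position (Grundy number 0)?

0, 2, 4, 7, 9, 11, 14, 16, 18, 21, 23, 25, 28, 30

n :  0  1  2  3  4  5  6  7  8  9 10 11 12 13 14 15 16 17 18 19 20 21 22 23 24 25 26 27 28 29 30
G :  0  1  0  1  0  1  2  0  1  0  1  0  1  2  0  1  0  1  0  1  2  0  1  0  1  0  1  2  0  1  0
P-positions are exactly the n with G(n) = 0.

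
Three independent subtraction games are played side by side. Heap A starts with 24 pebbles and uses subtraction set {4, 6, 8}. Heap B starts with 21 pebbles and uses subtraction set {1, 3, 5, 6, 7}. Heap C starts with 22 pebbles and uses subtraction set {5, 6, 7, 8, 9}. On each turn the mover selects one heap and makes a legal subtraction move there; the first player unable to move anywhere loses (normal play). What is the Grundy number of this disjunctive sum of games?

2

Heap A, S = {4, 6, 8}:
n :  0  1  2  3  4  5  6  7  8  9 10 11 12 13 14 15 16 17 18 19 20 21 22 23 24
G :  0  0  0  0  1  1  1  1  2  2  2  2  0  0  0  0  1  1  1  1  2  2  2  2  0
G_A(24) = 0.
Heap B, S = {1, 3, 5, 6, 7}:
n :  0  1  2  3  4  5  6  7  8  9 10 11 12 13 14 15 16 17 18 19 20 21
G :  0  1  0  1  0  1  2  3  2  3  2  3  0  1  0  1  0  1  2  3  2  3
G_B(21) = 3.
Heap C, S = {5, 6, 7, 8, 9}:
G(0) = 0
G(1) = mex{} = 0
G(2) = mex{} = 0
G(3) = mex{} = 0
G(4) = mex{} = 0
G(5) = mex{0} = 1
G(6) = mex{0,0} = 1
G(7) = mex{0,0,0} = 1
G(8) = mex{0,0,0,0} = 1
G(9) = mex{0,0,0,0,0} = 1
G(10) = mex{1,0,0,0,0} = 2
G(11) = mex{1,1,0,0,0} = 2
G(12) = mex{1,1,1,0,0} = 2
G(13) = mex{1,1,1,1,0} = 2
G(14) = mex{1,1,1,1,1} = 0
G(15) = mex{2,1,1,1,1} = 0
G(16) = mex{2,2,1,1,1} = 0
G(17) = mex{2,2,2,1,1} = 0
G(18) = mex{2,2,2,2,1} = 0
G(19) = mex{0,2,2,2,2} = 1
G(20) = mex{0,0,2,2,2} = 1
G(21) = mex{0,0,0,2,2} = 1
G(22) = mex{0,0,0,0,2} = 1
G_C(22) = 1.
Combined Grundy value = 0 ⊕ 3 ⊕ 1 = 2.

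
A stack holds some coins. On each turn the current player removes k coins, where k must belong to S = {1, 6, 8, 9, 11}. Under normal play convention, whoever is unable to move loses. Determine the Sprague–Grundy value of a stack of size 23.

n :  0  1  2  3  4  5  6  7  8  9 10 11 12 13 14 15 16 17 18 19 20 21 22 23
G :  0  1  0  1  0  1  2  0  1  2  3  2  3  2  0  1  2  0  1  0  1  0  1  2

2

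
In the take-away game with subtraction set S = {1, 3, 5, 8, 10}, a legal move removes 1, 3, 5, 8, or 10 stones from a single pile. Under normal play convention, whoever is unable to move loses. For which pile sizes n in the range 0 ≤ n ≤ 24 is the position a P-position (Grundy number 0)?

0, 2, 4, 6, 13, 15, 17, 19

G(0) = 0
G(1) = mex{0} = 1
G(2) = mex{1} = 0
G(3) = mex{0,0} = 1
G(4) = mex{1,1} = 0
G(5) = mex{0,0,0} = 1
G(6) = mex{1,1,1} = 0
G(7) = mex{0,0,0} = 1
G(8) = mex{1,1,1,0} = 2
G(9) = mex{2,0,0,1} = 3
G(10) = mex{3,1,1,0,0} = 2
G(11) = mex{2,2,0,1,1} = 3
G(12) = mex{3,3,1,0,0} = 2
G(13) = mex{2,2,2,1,1} = 0
G(14) = mex{0,3,3,0,0} = 1
G(15) = mex{1,2,2,1,1} = 0
G(16) = mex{0,0,3,2,0} = 1
G(17) = mex{1,1,2,3,1} = 0
G(18) = mex{0,0,0,2,2} = 1
G(19) = mex{1,1,1,3,3} = 0
G(20) = mex{0,0,0,2,2} = 1
G(21) = mex{1,1,1,0,3} = 2
G(22) = mex{2,0,0,1,2} = 3
G(23) = mex{3,1,1,0,0} = 2
G(24) = mex{2,2,0,1,1} = 3
P-positions are exactly the n with G(n) = 0.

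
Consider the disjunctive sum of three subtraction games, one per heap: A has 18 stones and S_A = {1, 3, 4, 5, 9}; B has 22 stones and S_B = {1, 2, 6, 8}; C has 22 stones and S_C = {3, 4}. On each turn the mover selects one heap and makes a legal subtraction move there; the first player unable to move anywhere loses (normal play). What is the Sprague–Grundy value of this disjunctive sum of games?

Heap A, S = {1, 3, 4, 5, 9}:
G(0) = 0
G(1) = mex{0} = 1
G(2) = mex{1} = 0
G(3) = mex{0,0} = 1
G(4) = mex{1,1,0} = 2
G(5) = mex{2,0,1,0} = 3
G(6) = mex{3,1,0,1} = 2
G(7) = mex{2,2,1,0} = 3
G(8) = mex{3,3,2,1} = 0
G(9) = mex{0,2,3,2,0} = 1
G(10) = mex{1,3,2,3,1} = 0
G(11) = mex{0,0,3,2,0} = 1
G(12) = mex{1,1,0,3,1} = 2
G(13) = mex{2,0,1,0,2} = 3
G(14) = mex{3,1,0,1,3} = 2
G(15) = mex{2,2,1,0,2} = 3
G(16) = mex{3,3,2,1,3} = 0
G(17) = mex{0,2,3,2,0} = 1
G(18) = mex{1,3,2,3,1} = 0
G_A(18) = 0.
Heap B, S = {1, 2, 6, 8}:
G(0) = 0
G(1) = mex{0} = 1
G(2) = mex{1,0} = 2
G(3) = mex{2,1} = 0
G(4) = mex{0,2} = 1
G(5) = mex{1,0} = 2
G(6) = mex{2,1,0} = 3
G(7) = mex{3,2,1} = 0
G(8) = mex{0,3,2,0} = 1
G(9) = mex{1,0,0,1} = 2
G(10) = mex{2,1,1,2} = 0
G(11) = mex{0,2,2,0} = 1
G(12) = mex{1,0,3,1} = 2
G(13) = mex{2,1,0,2} = 3
G(14) = mex{3,2,1,3} = 0
G(15) = mex{0,3,2,0} = 1
G(16) = mex{1,0,0,1} = 2
G(17) = mex{2,1,1,2} = 0
G(18) = mex{0,2,2,0} = 1
G(19) = mex{1,0,3,1} = 2
G(20) = mex{2,1,0,2} = 3
G(21) = mex{3,2,1,3} = 0
G(22) = mex{0,3,2,0} = 1
G_B(22) = 1.
Heap C, S = {3, 4}:
G(0) = 0
G(1) = mex{} = 0
G(2) = mex{} = 0
G(3) = mex{0} = 1
G(4) = mex{0,0} = 1
G(5) = mex{0,0} = 1
G(6) = mex{1,0} = 2
G(7) = mex{1,1} = 0
G(8) = mex{1,1} = 0
G(9) = mex{2,1} = 0
G(10) = mex{0,2} = 1
G(11) = mex{0,0} = 1
G(12) = mex{0,0} = 1
G(13) = mex{1,0} = 2
G(14) = mex{1,1} = 0
G(15) = mex{1,1} = 0
G(16) = mex{2,1} = 0
G(17) = mex{0,2} = 1
G(18) = mex{0,0} = 1
G(19) = mex{0,0} = 1
G(20) = mex{1,0} = 2
G(21) = mex{1,1} = 0
G(22) = mex{1,1} = 0
G_C(22) = 0.
Combined Grundy value = 0 ⊕ 1 ⊕ 0 = 1.

1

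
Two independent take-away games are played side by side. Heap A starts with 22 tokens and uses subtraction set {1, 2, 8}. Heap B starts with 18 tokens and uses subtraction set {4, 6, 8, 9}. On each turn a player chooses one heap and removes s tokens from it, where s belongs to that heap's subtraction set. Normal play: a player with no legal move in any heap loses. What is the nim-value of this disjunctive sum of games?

Heap A, S = {1, 2, 8}:
G(0) = 0
G(1) = mex{0} = 1
G(2) = mex{1,0} = 2
G(3) = mex{2,1} = 0
G(4) = mex{0,2} = 1
G(5) = mex{1,0} = 2
G(6) = mex{2,1} = 0
G(7) = mex{0,2} = 1
G(8) = mex{1,0,0} = 2
G(9) = mex{2,1,1} = 0
G(10) = mex{0,2,2} = 1
G(11) = mex{1,0,0} = 2
G(12) = mex{2,1,1} = 0
G(13) = mex{0,2,2} = 1
G(14) = mex{1,0,0} = 2
G(15) = mex{2,1,1} = 0
G(16) = mex{0,2,2} = 1
G(17) = mex{1,0,0} = 2
G(18) = mex{2,1,1} = 0
G(19) = mex{0,2,2} = 1
G(20) = mex{1,0,0} = 2
G(21) = mex{2,1,1} = 0
G(22) = mex{0,2,2} = 1
G_A(22) = 1.
Heap B, S = {4, 6, 8, 9}:
n :  0  1  2  3  4  5  6  7  8  9 10 11 12 13 14 15 16 17 18
G :  0  0  0  0  1  1  1  1  2  2  2  2  3  0  0  0  0  1  1
G_B(18) = 1.
Combined Grundy value = 1 ⊕ 1 = 0.

0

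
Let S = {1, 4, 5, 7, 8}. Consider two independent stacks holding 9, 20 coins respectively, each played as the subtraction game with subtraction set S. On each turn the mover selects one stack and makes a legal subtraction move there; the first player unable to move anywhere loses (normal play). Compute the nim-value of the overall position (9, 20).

0

All stacks use S = {1, 4, 5, 7, 8}:
G(0) = 0
G(1) = mex{0} = 1
G(2) = mex{1} = 0
G(3) = mex{0} = 1
G(4) = mex{1,0} = 2
G(5) = mex{2,1,0} = 3
G(6) = mex{3,0,1} = 2
G(7) = mex{2,1,0,0} = 3
G(8) = mex{3,2,1,1,0} = 4
G(9) = mex{4,3,2,0,1} = 5
G(10) = mex{5,2,3,1,0} = 4
G(11) = mex{4,3,2,2,1} = 0
G(12) = mex{0,4,3,3,2} = 1
G(13) = mex{1,5,4,2,3} = 0
G(14) = mex{0,4,5,3,2} = 1
G(15) = mex{1,0,4,4,3} = 2
G(16) = mex{2,1,0,5,4} = 3
G(17) = mex{3,0,1,4,5} = 2
G(18) = mex{2,1,0,0,4} = 3
G(19) = mex{3,2,1,1,0} = 4
G(20) = mex{4,3,2,0,1} = 5
Stack A: G(9) = 5.
Stack B: G(20) = 5.
Combined Grundy value = 5 ⊕ 5 = 0.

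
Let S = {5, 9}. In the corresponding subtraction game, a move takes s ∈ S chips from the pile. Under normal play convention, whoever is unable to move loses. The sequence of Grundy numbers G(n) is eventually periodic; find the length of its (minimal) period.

G(0) = 0
G(1) = mex{} = 0
G(2) = mex{} = 0
G(3) = mex{} = 0
G(4) = mex{} = 0
G(5) = mex{0} = 1
G(6) = mex{0} = 1
G(7) = mex{0} = 1
G(8) = mex{0} = 1
G(9) = mex{0,0} = 1
G(10) = mex{1,0} = 2
G(11) = mex{1,0} = 2
G(12) = mex{1,0} = 2
G(13) = mex{1,0} = 2
G(14) = mex{1,1} = 0
G(15) = mex{2,1} = 0
G(16) = mex{2,1} = 0
G(17) = mex{2,1} = 0
G(18) = mex{2,1} = 0
G(19) = mex{0,2} = 1
G(20) = mex{0,2} = 1
G(21) = mex{0,2} = 1
G(22) = mex{0,2} = 1
G(23) = mex{0,0} = 1
G(24) = mex{1,0} = 2
G(25) = mex{1,0} = 2
G(26) = mex{1,0} = 2
G(27) = mex{1,0} = 2
G(28) = mex{1,1} = 0
G(29) = mex{2,1} = 0
G(n+14) = G(n) holds for n = 0,…,8 (a full window of length max(S) = 9), so the sequence is purely periodic with period 14.

14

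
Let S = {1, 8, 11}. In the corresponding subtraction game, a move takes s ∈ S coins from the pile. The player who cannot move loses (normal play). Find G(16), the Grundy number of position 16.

0

G(0) = 0
G(1) = mex{0} = 1
G(2) = mex{1} = 0
G(3) = mex{0} = 1
G(4) = mex{1} = 0
G(5) = mex{0} = 1
G(6) = mex{1} = 0
G(7) = mex{0} = 1
G(8) = mex{1,0} = 2
G(9) = mex{2,1} = 0
G(10) = mex{0,0} = 1
G(11) = mex{1,1,0} = 2
G(12) = mex{2,0,1} = 3
G(13) = mex{3,1,0} = 2
G(14) = mex{2,0,1} = 3
G(15) = mex{3,1,0} = 2
G(16) = mex{2,2,1} = 0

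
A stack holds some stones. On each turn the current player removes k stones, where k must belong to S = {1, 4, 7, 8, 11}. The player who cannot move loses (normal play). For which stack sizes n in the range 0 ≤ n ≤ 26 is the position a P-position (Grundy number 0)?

n :  0  1  2  3  4  5  6  7  8  9 10 11 12 13 14 15 16 17 18 19 20 21 22 23 24 25 26
G :  0  1  0  1  2  0  1  2  3  2  3  4  5  3  0  1  4  0  1  0  1  2  3  2  5  3  2
P-positions are exactly the n with G(n) = 0.

0, 2, 5, 14, 17, 19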